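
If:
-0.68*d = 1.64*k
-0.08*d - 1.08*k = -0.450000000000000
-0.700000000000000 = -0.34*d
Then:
No Solution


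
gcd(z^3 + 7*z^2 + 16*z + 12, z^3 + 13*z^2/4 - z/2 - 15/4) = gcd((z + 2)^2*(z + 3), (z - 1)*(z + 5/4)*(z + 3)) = z + 3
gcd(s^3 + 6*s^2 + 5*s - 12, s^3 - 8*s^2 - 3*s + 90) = s + 3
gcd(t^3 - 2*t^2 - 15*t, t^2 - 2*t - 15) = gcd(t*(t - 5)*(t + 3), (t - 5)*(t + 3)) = t^2 - 2*t - 15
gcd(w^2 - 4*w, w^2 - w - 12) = w - 4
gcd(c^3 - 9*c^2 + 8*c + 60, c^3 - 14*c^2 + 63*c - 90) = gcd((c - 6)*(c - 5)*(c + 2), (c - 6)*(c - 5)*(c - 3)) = c^2 - 11*c + 30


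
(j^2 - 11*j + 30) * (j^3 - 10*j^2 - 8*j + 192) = j^5 - 21*j^4 + 132*j^3 - 20*j^2 - 2352*j + 5760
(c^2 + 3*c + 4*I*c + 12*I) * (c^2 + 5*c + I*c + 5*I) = c^4 + 8*c^3 + 5*I*c^3 + 11*c^2 + 40*I*c^2 - 32*c + 75*I*c - 60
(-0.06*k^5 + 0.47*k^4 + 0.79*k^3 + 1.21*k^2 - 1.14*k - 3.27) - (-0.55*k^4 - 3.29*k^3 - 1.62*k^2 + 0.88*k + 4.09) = -0.06*k^5 + 1.02*k^4 + 4.08*k^3 + 2.83*k^2 - 2.02*k - 7.36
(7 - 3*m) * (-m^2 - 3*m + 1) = 3*m^3 + 2*m^2 - 24*m + 7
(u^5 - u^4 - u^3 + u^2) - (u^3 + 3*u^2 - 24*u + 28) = u^5 - u^4 - 2*u^3 - 2*u^2 + 24*u - 28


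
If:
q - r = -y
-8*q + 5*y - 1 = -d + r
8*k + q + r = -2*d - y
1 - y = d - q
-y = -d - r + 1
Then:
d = 1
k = -1/4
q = 0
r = 0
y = 0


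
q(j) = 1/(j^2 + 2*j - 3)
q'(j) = (-2*j - 2)/(j^2 + 2*j - 3)^2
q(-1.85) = -0.31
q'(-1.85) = 0.16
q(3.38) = 0.07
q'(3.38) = -0.04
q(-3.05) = 4.94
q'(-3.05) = 99.98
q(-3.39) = 0.58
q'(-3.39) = 1.63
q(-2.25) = -0.41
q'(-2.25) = 0.42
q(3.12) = 0.08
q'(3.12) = -0.05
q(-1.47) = -0.26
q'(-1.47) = 0.07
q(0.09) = -0.36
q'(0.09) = -0.28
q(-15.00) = 0.01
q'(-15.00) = 0.00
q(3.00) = 0.08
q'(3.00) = -0.06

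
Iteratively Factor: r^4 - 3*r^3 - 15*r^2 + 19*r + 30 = (r - 2)*(r^3 - r^2 - 17*r - 15) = (r - 2)*(r + 3)*(r^2 - 4*r - 5) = (r - 2)*(r + 1)*(r + 3)*(r - 5)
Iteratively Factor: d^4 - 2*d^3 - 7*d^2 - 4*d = (d + 1)*(d^3 - 3*d^2 - 4*d) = d*(d + 1)*(d^2 - 3*d - 4) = d*(d + 1)^2*(d - 4)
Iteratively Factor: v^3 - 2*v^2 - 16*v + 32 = (v + 4)*(v^2 - 6*v + 8) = (v - 2)*(v + 4)*(v - 4)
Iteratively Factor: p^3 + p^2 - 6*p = (p + 3)*(p^2 - 2*p) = (p - 2)*(p + 3)*(p)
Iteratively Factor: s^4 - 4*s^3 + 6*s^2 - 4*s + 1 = (s - 1)*(s^3 - 3*s^2 + 3*s - 1) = (s - 1)^2*(s^2 - 2*s + 1) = (s - 1)^3*(s - 1)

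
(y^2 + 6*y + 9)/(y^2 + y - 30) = (y^2 + 6*y + 9)/(y^2 + y - 30)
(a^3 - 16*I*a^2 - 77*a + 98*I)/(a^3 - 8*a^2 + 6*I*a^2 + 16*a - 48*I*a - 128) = (a^2 - 14*I*a - 49)/(a^2 + 8*a*(-1 + I) - 64*I)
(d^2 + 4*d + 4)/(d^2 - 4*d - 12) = (d + 2)/(d - 6)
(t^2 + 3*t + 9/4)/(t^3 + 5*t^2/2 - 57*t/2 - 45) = (t + 3/2)/(t^2 + t - 30)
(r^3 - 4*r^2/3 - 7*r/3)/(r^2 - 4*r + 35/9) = 3*r*(r + 1)/(3*r - 5)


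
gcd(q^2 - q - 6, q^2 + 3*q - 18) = q - 3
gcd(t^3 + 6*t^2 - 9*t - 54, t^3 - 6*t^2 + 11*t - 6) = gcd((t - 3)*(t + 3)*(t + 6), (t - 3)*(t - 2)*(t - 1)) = t - 3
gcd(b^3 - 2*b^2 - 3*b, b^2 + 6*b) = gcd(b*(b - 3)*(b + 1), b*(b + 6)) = b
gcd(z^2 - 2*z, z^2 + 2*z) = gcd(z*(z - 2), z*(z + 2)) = z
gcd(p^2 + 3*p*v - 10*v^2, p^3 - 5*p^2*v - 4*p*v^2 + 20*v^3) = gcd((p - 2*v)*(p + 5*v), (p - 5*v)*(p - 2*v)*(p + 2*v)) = p - 2*v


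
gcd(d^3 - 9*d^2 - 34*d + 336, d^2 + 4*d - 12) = d + 6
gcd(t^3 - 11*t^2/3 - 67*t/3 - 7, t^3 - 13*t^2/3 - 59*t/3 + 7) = t^2 - 4*t - 21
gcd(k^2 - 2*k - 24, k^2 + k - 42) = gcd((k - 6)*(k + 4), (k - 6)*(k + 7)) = k - 6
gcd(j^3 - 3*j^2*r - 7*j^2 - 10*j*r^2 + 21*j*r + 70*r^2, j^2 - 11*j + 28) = j - 7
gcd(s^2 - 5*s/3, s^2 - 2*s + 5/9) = s - 5/3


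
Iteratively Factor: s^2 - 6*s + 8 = (s - 4)*(s - 2)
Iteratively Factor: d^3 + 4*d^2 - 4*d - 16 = (d - 2)*(d^2 + 6*d + 8) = (d - 2)*(d + 2)*(d + 4)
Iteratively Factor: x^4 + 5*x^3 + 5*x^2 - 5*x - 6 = (x + 1)*(x^3 + 4*x^2 + x - 6) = (x + 1)*(x + 2)*(x^2 + 2*x - 3) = (x - 1)*(x + 1)*(x + 2)*(x + 3)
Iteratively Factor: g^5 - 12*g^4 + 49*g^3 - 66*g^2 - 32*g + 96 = (g - 3)*(g^4 - 9*g^3 + 22*g^2 - 32) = (g - 3)*(g - 2)*(g^3 - 7*g^2 + 8*g + 16) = (g - 4)*(g - 3)*(g - 2)*(g^2 - 3*g - 4) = (g - 4)*(g - 3)*(g - 2)*(g + 1)*(g - 4)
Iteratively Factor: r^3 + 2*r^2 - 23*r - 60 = (r + 3)*(r^2 - r - 20) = (r + 3)*(r + 4)*(r - 5)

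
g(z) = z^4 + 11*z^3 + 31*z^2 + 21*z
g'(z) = 4*z^3 + 33*z^2 + 62*z + 21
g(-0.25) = -3.48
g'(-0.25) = 7.50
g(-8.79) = 709.67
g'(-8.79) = -690.87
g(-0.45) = -4.13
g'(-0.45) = -0.58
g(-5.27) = -88.37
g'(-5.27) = 25.31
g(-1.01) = 0.12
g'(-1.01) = -12.08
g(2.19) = 333.21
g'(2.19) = 357.07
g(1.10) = 76.72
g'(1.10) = 134.45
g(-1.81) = 9.05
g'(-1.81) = -6.83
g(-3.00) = 0.00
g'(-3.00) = 24.00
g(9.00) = 17280.00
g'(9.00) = 6168.00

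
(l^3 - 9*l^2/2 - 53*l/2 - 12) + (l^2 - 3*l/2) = l^3 - 7*l^2/2 - 28*l - 12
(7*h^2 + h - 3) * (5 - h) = -7*h^3 + 34*h^2 + 8*h - 15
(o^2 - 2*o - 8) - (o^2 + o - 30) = 22 - 3*o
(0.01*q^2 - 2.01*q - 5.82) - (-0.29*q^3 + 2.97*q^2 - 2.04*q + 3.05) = 0.29*q^3 - 2.96*q^2 + 0.0300000000000002*q - 8.87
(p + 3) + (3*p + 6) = 4*p + 9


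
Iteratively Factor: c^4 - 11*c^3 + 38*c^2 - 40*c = (c)*(c^3 - 11*c^2 + 38*c - 40) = c*(c - 2)*(c^2 - 9*c + 20) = c*(c - 5)*(c - 2)*(c - 4)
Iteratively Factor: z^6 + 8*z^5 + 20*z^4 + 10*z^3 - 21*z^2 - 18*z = (z + 1)*(z^5 + 7*z^4 + 13*z^3 - 3*z^2 - 18*z) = z*(z + 1)*(z^4 + 7*z^3 + 13*z^2 - 3*z - 18) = z*(z + 1)*(z + 3)*(z^3 + 4*z^2 + z - 6) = z*(z + 1)*(z + 3)^2*(z^2 + z - 2) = z*(z + 1)*(z + 2)*(z + 3)^2*(z - 1)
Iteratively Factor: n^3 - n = (n - 1)*(n^2 + n) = n*(n - 1)*(n + 1)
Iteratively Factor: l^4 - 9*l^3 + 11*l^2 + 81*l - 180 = (l - 3)*(l^3 - 6*l^2 - 7*l + 60) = (l - 3)*(l + 3)*(l^2 - 9*l + 20) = (l - 4)*(l - 3)*(l + 3)*(l - 5)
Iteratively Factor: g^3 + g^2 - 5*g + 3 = (g - 1)*(g^2 + 2*g - 3) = (g - 1)*(g + 3)*(g - 1)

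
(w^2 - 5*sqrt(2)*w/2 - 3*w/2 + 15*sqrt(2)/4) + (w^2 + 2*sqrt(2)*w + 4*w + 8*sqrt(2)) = 2*w^2 - sqrt(2)*w/2 + 5*w/2 + 47*sqrt(2)/4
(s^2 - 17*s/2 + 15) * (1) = s^2 - 17*s/2 + 15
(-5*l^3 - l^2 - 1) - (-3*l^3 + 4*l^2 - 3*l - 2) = -2*l^3 - 5*l^2 + 3*l + 1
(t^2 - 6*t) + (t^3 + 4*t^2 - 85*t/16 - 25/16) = t^3 + 5*t^2 - 181*t/16 - 25/16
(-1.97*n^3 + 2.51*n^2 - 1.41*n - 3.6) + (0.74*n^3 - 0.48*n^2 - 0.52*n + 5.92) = -1.23*n^3 + 2.03*n^2 - 1.93*n + 2.32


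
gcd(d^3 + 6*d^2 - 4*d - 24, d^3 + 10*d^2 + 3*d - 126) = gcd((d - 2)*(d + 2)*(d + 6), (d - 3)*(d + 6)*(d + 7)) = d + 6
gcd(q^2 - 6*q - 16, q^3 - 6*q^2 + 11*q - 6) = 1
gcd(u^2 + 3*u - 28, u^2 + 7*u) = u + 7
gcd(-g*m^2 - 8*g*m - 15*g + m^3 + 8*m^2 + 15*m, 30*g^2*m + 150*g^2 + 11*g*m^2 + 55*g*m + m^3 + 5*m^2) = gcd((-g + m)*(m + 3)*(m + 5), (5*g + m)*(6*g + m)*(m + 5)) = m + 5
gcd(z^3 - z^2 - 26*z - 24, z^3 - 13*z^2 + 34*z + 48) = z^2 - 5*z - 6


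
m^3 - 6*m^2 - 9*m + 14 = (m - 7)*(m - 1)*(m + 2)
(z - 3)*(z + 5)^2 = z^3 + 7*z^2 - 5*z - 75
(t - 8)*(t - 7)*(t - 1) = t^3 - 16*t^2 + 71*t - 56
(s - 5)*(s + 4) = s^2 - s - 20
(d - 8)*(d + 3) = d^2 - 5*d - 24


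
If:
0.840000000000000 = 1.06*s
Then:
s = 0.79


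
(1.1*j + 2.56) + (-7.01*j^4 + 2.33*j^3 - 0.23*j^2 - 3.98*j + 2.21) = -7.01*j^4 + 2.33*j^3 - 0.23*j^2 - 2.88*j + 4.77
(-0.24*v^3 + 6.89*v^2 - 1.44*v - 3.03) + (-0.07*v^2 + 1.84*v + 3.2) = -0.24*v^3 + 6.82*v^2 + 0.4*v + 0.17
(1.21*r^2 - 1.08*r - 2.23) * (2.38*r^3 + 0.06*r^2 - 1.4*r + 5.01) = 2.8798*r^5 - 2.4978*r^4 - 7.0662*r^3 + 7.4403*r^2 - 2.2888*r - 11.1723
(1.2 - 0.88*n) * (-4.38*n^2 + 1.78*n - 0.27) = 3.8544*n^3 - 6.8224*n^2 + 2.3736*n - 0.324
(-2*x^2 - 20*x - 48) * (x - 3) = -2*x^3 - 14*x^2 + 12*x + 144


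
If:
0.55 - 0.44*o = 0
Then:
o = 1.25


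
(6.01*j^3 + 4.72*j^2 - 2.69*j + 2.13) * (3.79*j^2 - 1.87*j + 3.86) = 22.7779*j^5 + 6.6501*j^4 + 4.1771*j^3 + 31.3222*j^2 - 14.3665*j + 8.2218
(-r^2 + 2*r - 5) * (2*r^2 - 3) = -2*r^4 + 4*r^3 - 7*r^2 - 6*r + 15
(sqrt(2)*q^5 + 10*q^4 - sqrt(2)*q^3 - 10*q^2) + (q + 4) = sqrt(2)*q^5 + 10*q^4 - sqrt(2)*q^3 - 10*q^2 + q + 4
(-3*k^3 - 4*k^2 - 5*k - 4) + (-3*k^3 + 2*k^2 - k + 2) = -6*k^3 - 2*k^2 - 6*k - 2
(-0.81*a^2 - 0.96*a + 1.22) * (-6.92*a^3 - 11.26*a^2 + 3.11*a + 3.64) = 5.6052*a^5 + 15.7638*a^4 - 0.151899999999999*a^3 - 19.6712*a^2 + 0.299799999999999*a + 4.4408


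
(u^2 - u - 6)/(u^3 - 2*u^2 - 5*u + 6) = 1/(u - 1)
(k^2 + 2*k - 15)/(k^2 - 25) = (k - 3)/(k - 5)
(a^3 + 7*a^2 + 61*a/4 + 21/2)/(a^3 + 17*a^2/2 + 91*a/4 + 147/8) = 2*(a + 2)/(2*a + 7)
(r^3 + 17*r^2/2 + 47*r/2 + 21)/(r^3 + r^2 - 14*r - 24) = (r + 7/2)/(r - 4)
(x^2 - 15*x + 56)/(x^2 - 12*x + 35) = (x - 8)/(x - 5)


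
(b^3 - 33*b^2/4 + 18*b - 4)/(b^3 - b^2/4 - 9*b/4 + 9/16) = 4*(b^2 - 8*b + 16)/(4*b^2 - 9)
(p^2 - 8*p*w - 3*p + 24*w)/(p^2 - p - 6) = (p - 8*w)/(p + 2)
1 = 1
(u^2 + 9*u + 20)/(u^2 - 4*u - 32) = (u + 5)/(u - 8)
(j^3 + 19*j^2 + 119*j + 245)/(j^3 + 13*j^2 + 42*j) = (j^2 + 12*j + 35)/(j*(j + 6))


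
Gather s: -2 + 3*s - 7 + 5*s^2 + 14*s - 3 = 5*s^2 + 17*s - 12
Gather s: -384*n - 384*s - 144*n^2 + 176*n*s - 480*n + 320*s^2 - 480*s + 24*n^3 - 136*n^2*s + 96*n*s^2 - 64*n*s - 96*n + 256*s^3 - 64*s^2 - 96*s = 24*n^3 - 144*n^2 - 960*n + 256*s^3 + s^2*(96*n + 256) + s*(-136*n^2 + 112*n - 960)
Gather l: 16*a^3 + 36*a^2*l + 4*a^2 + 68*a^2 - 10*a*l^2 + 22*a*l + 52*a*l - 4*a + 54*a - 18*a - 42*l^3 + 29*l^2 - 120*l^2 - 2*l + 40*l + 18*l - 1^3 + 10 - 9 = 16*a^3 + 72*a^2 + 32*a - 42*l^3 + l^2*(-10*a - 91) + l*(36*a^2 + 74*a + 56)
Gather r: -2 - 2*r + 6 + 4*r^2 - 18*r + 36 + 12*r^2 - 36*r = 16*r^2 - 56*r + 40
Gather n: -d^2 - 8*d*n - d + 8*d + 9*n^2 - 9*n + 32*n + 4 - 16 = -d^2 + 7*d + 9*n^2 + n*(23 - 8*d) - 12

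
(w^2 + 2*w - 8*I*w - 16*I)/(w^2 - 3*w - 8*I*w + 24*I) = (w + 2)/(w - 3)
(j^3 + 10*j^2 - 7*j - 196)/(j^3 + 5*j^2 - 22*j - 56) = (j + 7)/(j + 2)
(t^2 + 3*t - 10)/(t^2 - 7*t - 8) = (-t^2 - 3*t + 10)/(-t^2 + 7*t + 8)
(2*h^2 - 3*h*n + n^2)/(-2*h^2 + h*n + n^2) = (-2*h + n)/(2*h + n)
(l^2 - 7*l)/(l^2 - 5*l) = (l - 7)/(l - 5)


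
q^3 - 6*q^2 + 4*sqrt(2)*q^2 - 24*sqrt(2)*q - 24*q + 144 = (q - 6)*(q - 2*sqrt(2))*(q + 6*sqrt(2))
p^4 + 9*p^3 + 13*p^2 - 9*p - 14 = (p - 1)*(p + 1)*(p + 2)*(p + 7)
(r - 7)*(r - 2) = r^2 - 9*r + 14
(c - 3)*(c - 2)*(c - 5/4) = c^3 - 25*c^2/4 + 49*c/4 - 15/2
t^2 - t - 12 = (t - 4)*(t + 3)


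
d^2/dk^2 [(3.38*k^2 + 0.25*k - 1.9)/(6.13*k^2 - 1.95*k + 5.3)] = (99.59411*k^3 - 1087.25358*k^2 + 87.5364*k + 304.0646)/(230.346397*k^6 - 219.824865*k^5 + 667.400685*k^4 - 387.536175*k^3 + 577.03485*k^2 - 164.3265*k + 148.877)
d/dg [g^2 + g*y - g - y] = 2*g + y - 1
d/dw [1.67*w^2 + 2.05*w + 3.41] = 3.34*w + 2.05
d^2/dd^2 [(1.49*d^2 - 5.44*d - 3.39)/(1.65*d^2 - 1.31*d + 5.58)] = (-23.17953*d^3 - 137.68623*d^2 + 344.48139*d + 64.04415)/(4.492125*d^6 - 10.699425*d^5 + 54.069345*d^4 - 74.615111*d^3 + 182.852694*d^2 - 122.366052*d + 173.741112)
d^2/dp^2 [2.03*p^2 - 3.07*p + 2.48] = 4.06000000000000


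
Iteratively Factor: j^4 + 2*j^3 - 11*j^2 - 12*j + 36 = (j + 3)*(j^3 - j^2 - 8*j + 12) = (j - 2)*(j + 3)*(j^2 + j - 6) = (j - 2)*(j + 3)^2*(j - 2)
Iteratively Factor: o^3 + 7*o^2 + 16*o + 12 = (o + 2)*(o^2 + 5*o + 6) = (o + 2)*(o + 3)*(o + 2)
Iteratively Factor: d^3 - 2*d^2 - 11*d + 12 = (d - 4)*(d^2 + 2*d - 3) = (d - 4)*(d + 3)*(d - 1)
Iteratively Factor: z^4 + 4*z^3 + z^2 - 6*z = (z)*(z^3 + 4*z^2 + z - 6) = z*(z + 3)*(z^2 + z - 2) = z*(z - 1)*(z + 3)*(z + 2)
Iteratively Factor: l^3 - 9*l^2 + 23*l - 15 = (l - 1)*(l^2 - 8*l + 15) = (l - 3)*(l - 1)*(l - 5)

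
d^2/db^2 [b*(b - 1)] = 2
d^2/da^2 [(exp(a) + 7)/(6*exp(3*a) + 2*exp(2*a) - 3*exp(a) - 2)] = (144*exp(6*a) + 2304*exp(5*a) + 1000*exp(4*a) + 22*exp(3*a) + 654*exp(2*a) + 169*exp(a) - 38)*exp(a)/(216*exp(9*a) + 216*exp(8*a) - 252*exp(7*a) - 424*exp(6*a) - 18*exp(5*a) + 246*exp(4*a) + 117*exp(3*a) - 30*exp(2*a) - 36*exp(a) - 8)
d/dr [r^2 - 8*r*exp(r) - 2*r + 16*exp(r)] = -8*r*exp(r) + 2*r + 8*exp(r) - 2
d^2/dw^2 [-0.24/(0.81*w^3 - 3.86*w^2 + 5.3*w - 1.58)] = ((1.1664*w - 1.8528)*(0.81*w^3 - 3.86*w^2 + 5.3*w - 1.58) - 0.24*(2.43*w^2 - 7.72*w + 5.3)*(4.86*w^2 - 15.44*w + 10.6))/(0.81*w^3 - 3.86*w^2 + 5.3*w - 1.58)^3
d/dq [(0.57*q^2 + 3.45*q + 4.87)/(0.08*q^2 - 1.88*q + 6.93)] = (-1.3476*q^2 + 7.121*q + 33.0641)/(0.0064*q^4 - 0.3008*q^3 + 4.6432*q^2 - 26.0568*q + 48.0249)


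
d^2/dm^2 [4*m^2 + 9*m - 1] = 8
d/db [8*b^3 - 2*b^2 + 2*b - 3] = 24*b^2 - 4*b + 2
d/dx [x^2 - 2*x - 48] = 2*x - 2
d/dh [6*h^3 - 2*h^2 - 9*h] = 18*h^2 - 4*h - 9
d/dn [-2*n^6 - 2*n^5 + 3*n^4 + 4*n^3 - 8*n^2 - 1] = 2*n*(-6*n^4 - 5*n^3 + 6*n^2 + 6*n - 8)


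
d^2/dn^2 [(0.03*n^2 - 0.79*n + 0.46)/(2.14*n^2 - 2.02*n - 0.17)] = (-4.44089209850063e-16*n^4 - 6.9764*n^3 + 12.70518*n^2 - 13.65534*n + 4.63297)/(9.800344*n^6 - 27.752376*n^5 + 23.860572*n^4 - 3.833152*n^3 - 1.895466*n^2 - 0.175134*n - 0.004913)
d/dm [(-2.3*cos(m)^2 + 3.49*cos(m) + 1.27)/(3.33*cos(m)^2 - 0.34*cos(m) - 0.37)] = (10.8397*cos(m)^2 + 6.7562*cos(m) + 0.8595)*sin(m)/(11.0889*cos(m)^4 - 2.2644*cos(m)^3 - 2.3486*cos(m)^2 + 0.2516*cos(m) + 0.1369)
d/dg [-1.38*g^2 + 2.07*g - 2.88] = 2.07 - 2.76*g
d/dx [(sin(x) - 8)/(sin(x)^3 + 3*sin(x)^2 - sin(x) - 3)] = (-2*sin(x)^3 + 21*sin(x)^2 + 48*sin(x) - 11)/((sin(x) + 3)^2*cos(x)^3)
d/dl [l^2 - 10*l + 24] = 2*l - 10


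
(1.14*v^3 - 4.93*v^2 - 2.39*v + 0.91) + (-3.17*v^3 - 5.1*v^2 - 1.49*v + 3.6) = -2.03*v^3 - 10.03*v^2 - 3.88*v + 4.51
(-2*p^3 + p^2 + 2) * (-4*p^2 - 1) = 8*p^5 - 4*p^4 + 2*p^3 - 9*p^2 - 2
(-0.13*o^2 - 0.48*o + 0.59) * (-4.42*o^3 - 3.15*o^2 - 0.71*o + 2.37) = 0.5746*o^5 + 2.5311*o^4 - 1.0035*o^3 - 1.8258*o^2 - 1.5565*o + 1.3983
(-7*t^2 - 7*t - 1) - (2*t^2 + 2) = -9*t^2 - 7*t - 3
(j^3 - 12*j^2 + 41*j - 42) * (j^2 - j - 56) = j^5 - 13*j^4 - 3*j^3 + 589*j^2 - 2254*j + 2352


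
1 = 1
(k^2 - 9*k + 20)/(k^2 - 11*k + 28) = (k - 5)/(k - 7)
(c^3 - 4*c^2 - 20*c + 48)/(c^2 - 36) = (c^2 + 2*c - 8)/(c + 6)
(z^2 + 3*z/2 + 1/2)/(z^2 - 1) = (z + 1/2)/(z - 1)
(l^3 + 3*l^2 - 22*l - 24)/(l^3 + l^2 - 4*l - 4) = (l^2 + 2*l - 24)/(l^2 - 4)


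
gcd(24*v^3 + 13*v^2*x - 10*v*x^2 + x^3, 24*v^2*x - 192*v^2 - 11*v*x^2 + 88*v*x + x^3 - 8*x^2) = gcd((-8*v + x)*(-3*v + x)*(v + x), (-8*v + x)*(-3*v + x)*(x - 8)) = 24*v^2 - 11*v*x + x^2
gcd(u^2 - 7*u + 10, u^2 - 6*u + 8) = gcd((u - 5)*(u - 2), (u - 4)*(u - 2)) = u - 2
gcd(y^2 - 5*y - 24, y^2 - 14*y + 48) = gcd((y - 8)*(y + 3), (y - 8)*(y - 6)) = y - 8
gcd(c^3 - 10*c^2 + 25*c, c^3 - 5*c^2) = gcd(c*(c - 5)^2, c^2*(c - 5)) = c^2 - 5*c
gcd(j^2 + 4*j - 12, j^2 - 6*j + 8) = j - 2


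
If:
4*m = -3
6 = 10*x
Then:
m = -3/4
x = 3/5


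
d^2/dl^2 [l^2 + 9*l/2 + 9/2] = 2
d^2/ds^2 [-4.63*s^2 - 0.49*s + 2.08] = -9.26000000000000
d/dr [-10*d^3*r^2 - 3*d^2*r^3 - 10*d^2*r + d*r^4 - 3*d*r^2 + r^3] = -20*d^3*r - 9*d^2*r^2 - 10*d^2 + 4*d*r^3 - 6*d*r + 3*r^2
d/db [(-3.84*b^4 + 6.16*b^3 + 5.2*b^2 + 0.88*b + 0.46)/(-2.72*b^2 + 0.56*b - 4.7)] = (20.8896*b^5 - 23.2064*b^4 + 79.0912*b^3 - 81.5504*b^2 - 46.3776*b - 4.3936)/(7.3984*b^4 - 3.0464*b^3 + 25.8816*b^2 - 5.264*b + 22.09)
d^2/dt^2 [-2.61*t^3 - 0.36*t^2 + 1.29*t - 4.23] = -15.66*t - 0.72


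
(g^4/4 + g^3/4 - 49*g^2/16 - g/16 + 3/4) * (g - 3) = g^5/4 - g^4/2 - 61*g^3/16 + 73*g^2/8 + 15*g/16 - 9/4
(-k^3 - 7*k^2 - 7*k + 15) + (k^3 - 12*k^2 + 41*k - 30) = -19*k^2 + 34*k - 15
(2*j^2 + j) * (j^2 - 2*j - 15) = 2*j^4 - 3*j^3 - 32*j^2 - 15*j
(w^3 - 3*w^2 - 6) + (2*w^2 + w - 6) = w^3 - w^2 + w - 12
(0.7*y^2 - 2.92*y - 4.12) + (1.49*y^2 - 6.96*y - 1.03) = 2.19*y^2 - 9.88*y - 5.15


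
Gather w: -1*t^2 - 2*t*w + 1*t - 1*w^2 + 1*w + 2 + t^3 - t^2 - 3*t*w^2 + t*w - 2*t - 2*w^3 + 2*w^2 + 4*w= t^3 - 2*t^2 - t - 2*w^3 + w^2*(1 - 3*t) + w*(5 - t) + 2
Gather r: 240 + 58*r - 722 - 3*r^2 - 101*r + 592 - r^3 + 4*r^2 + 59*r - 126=-r^3 + r^2 + 16*r - 16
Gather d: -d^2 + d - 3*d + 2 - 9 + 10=-d^2 - 2*d + 3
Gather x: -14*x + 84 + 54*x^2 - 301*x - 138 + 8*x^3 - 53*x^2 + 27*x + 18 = 8*x^3 + x^2 - 288*x - 36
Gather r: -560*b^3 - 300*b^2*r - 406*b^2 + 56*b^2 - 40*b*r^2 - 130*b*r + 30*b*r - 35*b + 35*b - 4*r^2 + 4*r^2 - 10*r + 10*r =-560*b^3 - 350*b^2 - 40*b*r^2 + r*(-300*b^2 - 100*b)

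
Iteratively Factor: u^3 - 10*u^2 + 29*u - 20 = (u - 5)*(u^2 - 5*u + 4) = (u - 5)*(u - 1)*(u - 4)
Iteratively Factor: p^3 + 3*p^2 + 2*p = (p + 1)*(p^2 + 2*p) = p*(p + 1)*(p + 2)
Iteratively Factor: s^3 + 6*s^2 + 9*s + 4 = (s + 4)*(s^2 + 2*s + 1) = (s + 1)*(s + 4)*(s + 1)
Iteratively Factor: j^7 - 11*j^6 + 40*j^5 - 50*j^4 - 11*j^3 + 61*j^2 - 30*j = (j - 3)*(j^6 - 8*j^5 + 16*j^4 - 2*j^3 - 17*j^2 + 10*j) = (j - 3)*(j - 2)*(j^5 - 6*j^4 + 4*j^3 + 6*j^2 - 5*j) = (j - 3)*(j - 2)*(j + 1)*(j^4 - 7*j^3 + 11*j^2 - 5*j) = (j - 3)*(j - 2)*(j - 1)*(j + 1)*(j^3 - 6*j^2 + 5*j) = j*(j - 3)*(j - 2)*(j - 1)*(j + 1)*(j^2 - 6*j + 5) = j*(j - 5)*(j - 3)*(j - 2)*(j - 1)*(j + 1)*(j - 1)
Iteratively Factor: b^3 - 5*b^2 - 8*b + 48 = (b - 4)*(b^2 - b - 12) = (b - 4)^2*(b + 3)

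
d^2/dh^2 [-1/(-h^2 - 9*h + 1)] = 2*(-h^2 - 9*h + (2*h + 9)^2 + 1)/(h^2 + 9*h - 1)^3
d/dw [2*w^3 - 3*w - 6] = 6*w^2 - 3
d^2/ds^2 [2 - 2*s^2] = -4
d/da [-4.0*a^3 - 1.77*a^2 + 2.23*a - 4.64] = -12.0*a^2 - 3.54*a + 2.23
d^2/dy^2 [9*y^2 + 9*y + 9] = 18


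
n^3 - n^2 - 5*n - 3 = (n - 3)*(n + 1)^2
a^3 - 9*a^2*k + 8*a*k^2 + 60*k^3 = (a - 6*k)*(a - 5*k)*(a + 2*k)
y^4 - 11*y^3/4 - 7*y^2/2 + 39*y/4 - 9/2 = (y - 3)*(y - 1)*(y - 3/4)*(y + 2)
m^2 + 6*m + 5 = (m + 1)*(m + 5)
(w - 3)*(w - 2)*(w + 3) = w^3 - 2*w^2 - 9*w + 18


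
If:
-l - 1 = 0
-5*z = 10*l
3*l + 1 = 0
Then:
No Solution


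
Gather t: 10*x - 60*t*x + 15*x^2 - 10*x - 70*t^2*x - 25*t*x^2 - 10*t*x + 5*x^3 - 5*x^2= -70*t^2*x + t*(-25*x^2 - 70*x) + 5*x^3 + 10*x^2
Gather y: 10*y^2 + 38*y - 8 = 10*y^2 + 38*y - 8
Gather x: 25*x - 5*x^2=-5*x^2 + 25*x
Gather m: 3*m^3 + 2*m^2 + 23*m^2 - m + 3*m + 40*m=3*m^3 + 25*m^2 + 42*m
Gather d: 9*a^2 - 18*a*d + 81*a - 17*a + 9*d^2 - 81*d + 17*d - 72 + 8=9*a^2 + 64*a + 9*d^2 + d*(-18*a - 64) - 64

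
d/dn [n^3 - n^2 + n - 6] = 3*n^2 - 2*n + 1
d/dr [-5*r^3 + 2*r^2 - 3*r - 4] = -15*r^2 + 4*r - 3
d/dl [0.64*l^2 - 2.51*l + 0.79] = 1.28*l - 2.51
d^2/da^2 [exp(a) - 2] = exp(a)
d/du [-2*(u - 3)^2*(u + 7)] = -6*u^2 - 4*u + 66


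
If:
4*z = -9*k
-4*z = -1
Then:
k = -1/9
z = 1/4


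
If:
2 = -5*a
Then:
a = -2/5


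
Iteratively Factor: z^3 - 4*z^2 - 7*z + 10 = (z - 5)*(z^2 + z - 2) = (z - 5)*(z - 1)*(z + 2)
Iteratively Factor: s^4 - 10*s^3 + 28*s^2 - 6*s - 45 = (s - 3)*(s^3 - 7*s^2 + 7*s + 15) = (s - 3)^2*(s^2 - 4*s - 5) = (s - 3)^2*(s + 1)*(s - 5)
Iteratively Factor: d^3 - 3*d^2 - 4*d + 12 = (d - 2)*(d^2 - d - 6) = (d - 3)*(d - 2)*(d + 2)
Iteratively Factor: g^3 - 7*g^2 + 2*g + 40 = (g - 5)*(g^2 - 2*g - 8) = (g - 5)*(g + 2)*(g - 4)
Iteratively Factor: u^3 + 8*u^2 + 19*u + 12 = (u + 1)*(u^2 + 7*u + 12) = (u + 1)*(u + 3)*(u + 4)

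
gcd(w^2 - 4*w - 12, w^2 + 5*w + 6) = w + 2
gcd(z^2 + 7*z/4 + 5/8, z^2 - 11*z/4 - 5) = z + 5/4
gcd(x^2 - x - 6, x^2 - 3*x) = x - 3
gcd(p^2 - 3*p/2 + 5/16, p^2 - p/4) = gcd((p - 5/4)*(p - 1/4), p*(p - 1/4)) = p - 1/4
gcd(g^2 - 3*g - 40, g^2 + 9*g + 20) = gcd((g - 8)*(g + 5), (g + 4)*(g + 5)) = g + 5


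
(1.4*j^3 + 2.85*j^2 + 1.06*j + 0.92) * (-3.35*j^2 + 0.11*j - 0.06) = -4.69*j^5 - 9.3935*j^4 - 3.3215*j^3 - 3.1364*j^2 + 0.0376*j - 0.0552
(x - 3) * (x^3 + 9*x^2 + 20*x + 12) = x^4 + 6*x^3 - 7*x^2 - 48*x - 36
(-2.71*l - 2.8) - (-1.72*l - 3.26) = 0.46 - 0.99*l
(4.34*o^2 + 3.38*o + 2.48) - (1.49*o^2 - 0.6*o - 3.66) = 2.85*o^2 + 3.98*o + 6.14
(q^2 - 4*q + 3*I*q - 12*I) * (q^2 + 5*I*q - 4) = q^4 - 4*q^3 + 8*I*q^3 - 19*q^2 - 32*I*q^2 + 76*q - 12*I*q + 48*I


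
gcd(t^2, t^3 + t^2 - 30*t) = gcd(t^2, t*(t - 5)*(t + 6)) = t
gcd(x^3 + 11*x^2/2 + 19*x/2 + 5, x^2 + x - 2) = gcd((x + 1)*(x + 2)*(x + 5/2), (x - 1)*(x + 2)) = x + 2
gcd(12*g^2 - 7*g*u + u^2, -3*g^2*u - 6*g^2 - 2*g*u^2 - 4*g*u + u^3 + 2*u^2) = -3*g + u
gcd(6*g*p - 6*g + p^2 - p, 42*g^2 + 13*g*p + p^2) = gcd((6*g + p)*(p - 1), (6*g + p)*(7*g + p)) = 6*g + p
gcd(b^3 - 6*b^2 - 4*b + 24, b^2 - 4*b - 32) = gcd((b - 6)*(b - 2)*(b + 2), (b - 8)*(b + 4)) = 1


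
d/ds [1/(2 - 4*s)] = (2*s - 1)^(-2)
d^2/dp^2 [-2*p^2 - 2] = -4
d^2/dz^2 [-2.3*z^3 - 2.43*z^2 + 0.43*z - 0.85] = -13.8*z - 4.86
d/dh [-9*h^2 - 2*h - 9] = -18*h - 2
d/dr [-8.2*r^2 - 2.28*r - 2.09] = -16.4*r - 2.28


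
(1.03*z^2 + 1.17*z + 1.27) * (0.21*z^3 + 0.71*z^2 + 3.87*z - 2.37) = 0.2163*z^5 + 0.977*z^4 + 5.0835*z^3 + 2.9885*z^2 + 2.142*z - 3.0099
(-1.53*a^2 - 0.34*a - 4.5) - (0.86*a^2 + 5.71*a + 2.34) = -2.39*a^2 - 6.05*a - 6.84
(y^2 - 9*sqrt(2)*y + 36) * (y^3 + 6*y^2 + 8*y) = y^5 - 9*sqrt(2)*y^4 + 6*y^4 - 54*sqrt(2)*y^3 + 44*y^3 - 72*sqrt(2)*y^2 + 216*y^2 + 288*y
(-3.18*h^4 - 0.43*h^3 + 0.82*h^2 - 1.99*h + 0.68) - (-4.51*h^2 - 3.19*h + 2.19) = -3.18*h^4 - 0.43*h^3 + 5.33*h^2 + 1.2*h - 1.51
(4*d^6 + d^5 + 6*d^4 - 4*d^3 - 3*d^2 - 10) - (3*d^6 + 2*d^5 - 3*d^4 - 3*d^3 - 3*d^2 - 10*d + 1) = d^6 - d^5 + 9*d^4 - d^3 + 10*d - 11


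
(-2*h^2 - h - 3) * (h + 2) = -2*h^3 - 5*h^2 - 5*h - 6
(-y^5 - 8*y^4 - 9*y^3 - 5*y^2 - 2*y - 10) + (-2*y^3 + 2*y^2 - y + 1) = -y^5 - 8*y^4 - 11*y^3 - 3*y^2 - 3*y - 9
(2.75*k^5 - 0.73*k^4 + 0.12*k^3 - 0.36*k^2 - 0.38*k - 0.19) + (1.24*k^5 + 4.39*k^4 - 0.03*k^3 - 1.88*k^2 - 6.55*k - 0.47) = 3.99*k^5 + 3.66*k^4 + 0.09*k^3 - 2.24*k^2 - 6.93*k - 0.66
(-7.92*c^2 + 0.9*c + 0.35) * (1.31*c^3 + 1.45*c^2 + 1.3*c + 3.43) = -10.3752*c^5 - 10.305*c^4 - 8.5325*c^3 - 25.4881*c^2 + 3.542*c + 1.2005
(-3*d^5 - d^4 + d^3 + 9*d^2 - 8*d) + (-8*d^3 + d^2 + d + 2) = -3*d^5 - d^4 - 7*d^3 + 10*d^2 - 7*d + 2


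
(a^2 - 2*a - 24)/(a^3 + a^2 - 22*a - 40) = (a - 6)/(a^2 - 3*a - 10)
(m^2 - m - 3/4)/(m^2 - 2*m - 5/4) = (2*m - 3)/(2*m - 5)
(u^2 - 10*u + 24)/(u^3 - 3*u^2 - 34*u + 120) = (u - 6)/(u^2 + u - 30)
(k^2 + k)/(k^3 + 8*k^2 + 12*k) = (k + 1)/(k^2 + 8*k + 12)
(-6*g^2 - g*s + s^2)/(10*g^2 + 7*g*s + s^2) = (-3*g + s)/(5*g + s)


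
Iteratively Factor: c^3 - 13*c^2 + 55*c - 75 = (c - 5)*(c^2 - 8*c + 15) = (c - 5)*(c - 3)*(c - 5)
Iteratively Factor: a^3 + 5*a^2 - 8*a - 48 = (a - 3)*(a^2 + 8*a + 16) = (a - 3)*(a + 4)*(a + 4)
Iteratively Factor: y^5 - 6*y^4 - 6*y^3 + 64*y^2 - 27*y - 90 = (y + 1)*(y^4 - 7*y^3 + y^2 + 63*y - 90) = (y - 2)*(y + 1)*(y^3 - 5*y^2 - 9*y + 45) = (y - 5)*(y - 2)*(y + 1)*(y^2 - 9) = (y - 5)*(y - 3)*(y - 2)*(y + 1)*(y + 3)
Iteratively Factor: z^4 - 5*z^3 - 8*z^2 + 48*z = (z)*(z^3 - 5*z^2 - 8*z + 48) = z*(z + 3)*(z^2 - 8*z + 16) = z*(z - 4)*(z + 3)*(z - 4)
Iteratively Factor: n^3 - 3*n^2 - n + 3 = (n - 1)*(n^2 - 2*n - 3) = (n - 3)*(n - 1)*(n + 1)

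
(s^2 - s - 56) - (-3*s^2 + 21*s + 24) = 4*s^2 - 22*s - 80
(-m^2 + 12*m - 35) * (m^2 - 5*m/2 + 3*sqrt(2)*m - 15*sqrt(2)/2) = -m^4 - 3*sqrt(2)*m^3 + 29*m^3/2 - 65*m^2 + 87*sqrt(2)*m^2/2 - 195*sqrt(2)*m + 175*m/2 + 525*sqrt(2)/2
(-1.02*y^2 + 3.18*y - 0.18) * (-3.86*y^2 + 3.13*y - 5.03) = 3.9372*y^4 - 15.4674*y^3 + 15.7788*y^2 - 16.5588*y + 0.9054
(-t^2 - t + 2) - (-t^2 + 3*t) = 2 - 4*t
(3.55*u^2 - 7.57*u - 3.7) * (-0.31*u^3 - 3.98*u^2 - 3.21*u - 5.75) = -1.1005*u^5 - 11.7823*u^4 + 19.8801*u^3 + 18.6132*u^2 + 55.4045*u + 21.275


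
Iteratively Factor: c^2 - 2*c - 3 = (c + 1)*(c - 3)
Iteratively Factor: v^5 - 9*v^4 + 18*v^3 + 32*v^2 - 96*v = (v - 4)*(v^4 - 5*v^3 - 2*v^2 + 24*v) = v*(v - 4)*(v^3 - 5*v^2 - 2*v + 24) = v*(v - 4)^2*(v^2 - v - 6) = v*(v - 4)^2*(v + 2)*(v - 3)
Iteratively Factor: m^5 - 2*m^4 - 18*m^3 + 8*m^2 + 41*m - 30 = (m + 2)*(m^4 - 4*m^3 - 10*m^2 + 28*m - 15) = (m - 5)*(m + 2)*(m^3 + m^2 - 5*m + 3) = (m - 5)*(m - 1)*(m + 2)*(m^2 + 2*m - 3) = (m - 5)*(m - 1)*(m + 2)*(m + 3)*(m - 1)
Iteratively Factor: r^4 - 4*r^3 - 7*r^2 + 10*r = (r - 5)*(r^3 + r^2 - 2*r) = r*(r - 5)*(r^2 + r - 2) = r*(r - 5)*(r - 1)*(r + 2)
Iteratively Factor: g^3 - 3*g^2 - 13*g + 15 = (g - 5)*(g^2 + 2*g - 3) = (g - 5)*(g + 3)*(g - 1)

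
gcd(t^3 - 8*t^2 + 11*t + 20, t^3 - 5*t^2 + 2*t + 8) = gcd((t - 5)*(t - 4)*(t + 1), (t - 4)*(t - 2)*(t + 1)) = t^2 - 3*t - 4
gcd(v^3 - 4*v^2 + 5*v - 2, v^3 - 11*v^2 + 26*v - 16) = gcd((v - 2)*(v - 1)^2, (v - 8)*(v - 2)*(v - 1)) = v^2 - 3*v + 2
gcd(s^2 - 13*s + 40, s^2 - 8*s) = s - 8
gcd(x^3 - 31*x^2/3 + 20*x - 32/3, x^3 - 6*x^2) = 1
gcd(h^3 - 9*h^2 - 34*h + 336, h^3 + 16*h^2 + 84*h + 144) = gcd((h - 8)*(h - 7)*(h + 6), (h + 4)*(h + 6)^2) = h + 6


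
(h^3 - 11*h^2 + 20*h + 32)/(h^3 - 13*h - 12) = (h - 8)/(h + 3)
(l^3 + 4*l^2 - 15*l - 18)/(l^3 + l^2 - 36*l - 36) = (l - 3)/(l - 6)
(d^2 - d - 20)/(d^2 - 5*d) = (d + 4)/d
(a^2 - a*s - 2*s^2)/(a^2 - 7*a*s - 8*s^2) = (-a + 2*s)/(-a + 8*s)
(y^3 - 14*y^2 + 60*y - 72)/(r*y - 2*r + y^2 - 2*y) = (y^2 - 12*y + 36)/(r + y)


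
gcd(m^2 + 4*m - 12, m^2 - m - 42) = m + 6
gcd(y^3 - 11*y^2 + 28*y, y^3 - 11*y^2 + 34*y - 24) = y - 4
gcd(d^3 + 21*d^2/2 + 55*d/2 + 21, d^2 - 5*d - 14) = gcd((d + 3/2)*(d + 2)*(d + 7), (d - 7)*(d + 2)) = d + 2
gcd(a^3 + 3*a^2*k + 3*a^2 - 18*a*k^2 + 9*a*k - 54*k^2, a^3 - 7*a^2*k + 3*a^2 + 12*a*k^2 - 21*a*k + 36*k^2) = a^2 - 3*a*k + 3*a - 9*k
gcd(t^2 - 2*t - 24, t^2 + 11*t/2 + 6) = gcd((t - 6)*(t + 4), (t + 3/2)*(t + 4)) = t + 4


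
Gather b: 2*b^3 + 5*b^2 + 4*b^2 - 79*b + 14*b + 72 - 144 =2*b^3 + 9*b^2 - 65*b - 72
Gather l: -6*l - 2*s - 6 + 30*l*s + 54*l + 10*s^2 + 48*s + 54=l*(30*s + 48) + 10*s^2 + 46*s + 48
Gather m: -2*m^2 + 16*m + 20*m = -2*m^2 + 36*m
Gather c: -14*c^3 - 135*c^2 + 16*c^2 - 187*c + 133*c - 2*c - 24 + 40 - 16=-14*c^3 - 119*c^2 - 56*c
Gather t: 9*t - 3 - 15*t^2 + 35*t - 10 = -15*t^2 + 44*t - 13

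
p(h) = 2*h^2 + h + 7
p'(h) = 4*h + 1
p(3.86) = 40.66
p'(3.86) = 16.44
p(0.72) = 8.76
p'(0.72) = 3.88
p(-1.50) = 10.00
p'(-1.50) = -5.00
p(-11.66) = 267.25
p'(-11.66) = -45.64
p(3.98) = 42.66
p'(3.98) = 16.92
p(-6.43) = 83.26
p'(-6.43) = -24.72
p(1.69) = 14.40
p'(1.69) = 7.76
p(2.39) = 20.81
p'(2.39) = 10.56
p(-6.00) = 73.00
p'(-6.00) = -23.00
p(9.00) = 178.00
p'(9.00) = 37.00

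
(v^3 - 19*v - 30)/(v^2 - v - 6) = (v^2 - 2*v - 15)/(v - 3)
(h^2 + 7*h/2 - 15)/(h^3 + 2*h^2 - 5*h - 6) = (h^2 + 7*h/2 - 15)/(h^3 + 2*h^2 - 5*h - 6)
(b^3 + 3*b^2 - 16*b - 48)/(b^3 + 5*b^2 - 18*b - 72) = (b + 4)/(b + 6)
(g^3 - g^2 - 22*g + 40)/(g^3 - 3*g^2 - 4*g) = (g^2 + 3*g - 10)/(g*(g + 1))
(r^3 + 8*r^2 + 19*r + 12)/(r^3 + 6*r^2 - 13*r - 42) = (r^3 + 8*r^2 + 19*r + 12)/(r^3 + 6*r^2 - 13*r - 42)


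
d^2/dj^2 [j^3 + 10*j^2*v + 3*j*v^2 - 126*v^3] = 6*j + 20*v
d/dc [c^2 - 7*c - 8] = 2*c - 7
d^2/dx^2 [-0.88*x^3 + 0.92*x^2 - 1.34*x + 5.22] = 1.84 - 5.28*x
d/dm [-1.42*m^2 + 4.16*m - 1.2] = 4.16 - 2.84*m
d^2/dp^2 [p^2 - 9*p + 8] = 2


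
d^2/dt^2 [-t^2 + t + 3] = -2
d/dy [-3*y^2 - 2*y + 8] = -6*y - 2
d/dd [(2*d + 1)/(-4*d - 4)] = -1/(4*(d + 1)^2)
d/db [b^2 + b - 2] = 2*b + 1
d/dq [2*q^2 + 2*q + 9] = 4*q + 2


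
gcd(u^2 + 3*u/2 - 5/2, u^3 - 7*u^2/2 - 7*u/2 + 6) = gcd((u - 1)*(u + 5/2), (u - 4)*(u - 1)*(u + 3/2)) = u - 1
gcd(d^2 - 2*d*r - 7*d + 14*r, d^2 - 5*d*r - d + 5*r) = 1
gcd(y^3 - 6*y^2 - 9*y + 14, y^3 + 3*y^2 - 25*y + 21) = y - 1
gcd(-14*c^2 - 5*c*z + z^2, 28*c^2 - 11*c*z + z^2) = -7*c + z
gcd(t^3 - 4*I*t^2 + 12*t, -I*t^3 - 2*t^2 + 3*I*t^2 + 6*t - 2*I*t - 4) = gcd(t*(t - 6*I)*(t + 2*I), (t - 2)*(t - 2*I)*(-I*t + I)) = 1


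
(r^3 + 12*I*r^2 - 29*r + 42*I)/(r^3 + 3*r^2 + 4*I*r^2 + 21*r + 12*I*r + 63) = (r^2 + 5*I*r + 6)/(r^2 + 3*r*(1 - I) - 9*I)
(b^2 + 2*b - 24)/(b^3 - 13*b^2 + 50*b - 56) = (b + 6)/(b^2 - 9*b + 14)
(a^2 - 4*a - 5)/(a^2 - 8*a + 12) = (a^2 - 4*a - 5)/(a^2 - 8*a + 12)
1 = 1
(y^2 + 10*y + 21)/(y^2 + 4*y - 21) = (y + 3)/(y - 3)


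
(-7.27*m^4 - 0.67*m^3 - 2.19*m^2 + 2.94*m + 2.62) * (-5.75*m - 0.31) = 41.8025*m^5 + 6.1062*m^4 + 12.8002*m^3 - 16.2261*m^2 - 15.9764*m - 0.8122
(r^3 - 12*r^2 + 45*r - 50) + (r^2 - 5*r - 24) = r^3 - 11*r^2 + 40*r - 74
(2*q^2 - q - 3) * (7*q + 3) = 14*q^3 - q^2 - 24*q - 9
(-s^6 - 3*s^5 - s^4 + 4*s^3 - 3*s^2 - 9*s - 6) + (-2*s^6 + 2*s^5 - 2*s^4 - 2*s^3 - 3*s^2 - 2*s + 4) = -3*s^6 - s^5 - 3*s^4 + 2*s^3 - 6*s^2 - 11*s - 2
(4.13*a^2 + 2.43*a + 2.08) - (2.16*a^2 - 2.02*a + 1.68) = 1.97*a^2 + 4.45*a + 0.4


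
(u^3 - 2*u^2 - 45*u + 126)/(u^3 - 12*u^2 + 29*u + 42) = (u^2 + 4*u - 21)/(u^2 - 6*u - 7)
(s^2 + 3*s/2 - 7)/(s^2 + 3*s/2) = (2*s^2 + 3*s - 14)/(s*(2*s + 3))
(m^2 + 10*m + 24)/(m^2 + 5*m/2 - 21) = 2*(m + 4)/(2*m - 7)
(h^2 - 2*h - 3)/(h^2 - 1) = (h - 3)/(h - 1)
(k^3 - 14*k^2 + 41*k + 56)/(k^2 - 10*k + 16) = (k^2 - 6*k - 7)/(k - 2)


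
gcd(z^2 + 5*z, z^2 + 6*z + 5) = z + 5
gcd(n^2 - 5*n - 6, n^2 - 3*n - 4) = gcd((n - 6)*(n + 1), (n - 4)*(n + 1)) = n + 1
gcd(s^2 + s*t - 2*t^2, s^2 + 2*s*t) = s + 2*t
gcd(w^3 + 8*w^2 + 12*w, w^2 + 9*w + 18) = w + 6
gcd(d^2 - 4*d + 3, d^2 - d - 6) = d - 3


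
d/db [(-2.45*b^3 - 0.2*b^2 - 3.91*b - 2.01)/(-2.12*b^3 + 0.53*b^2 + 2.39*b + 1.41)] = (-1.7225*b^4 - 28.2894*b^3 - 21.5528*b^2 + 1.5666*b - 0.7092)/(4.4944*b^6 - 2.2472*b^5 - 9.8527*b^4 - 3.445*b^3 + 7.2067*b^2 + 6.7398*b + 1.9881)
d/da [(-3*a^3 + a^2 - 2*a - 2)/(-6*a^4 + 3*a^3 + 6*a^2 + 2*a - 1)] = (-18*a^6 + 12*a^5 - 57*a^4 - 48*a^3 + 41*a^2 + 22*a + 6)/(36*a^8 - 36*a^7 - 63*a^6 + 12*a^5 + 60*a^4 + 18*a^3 - 8*a^2 - 4*a + 1)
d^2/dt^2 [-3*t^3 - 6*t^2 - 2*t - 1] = -18*t - 12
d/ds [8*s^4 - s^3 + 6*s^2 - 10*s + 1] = 32*s^3 - 3*s^2 + 12*s - 10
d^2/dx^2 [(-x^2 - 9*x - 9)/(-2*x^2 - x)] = 2*(34*x^3 + 108*x^2 + 54*x + 9)/(x^3*(8*x^3 + 12*x^2 + 6*x + 1))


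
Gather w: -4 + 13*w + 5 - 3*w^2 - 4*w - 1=-3*w^2 + 9*w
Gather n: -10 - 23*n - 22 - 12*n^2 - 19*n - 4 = -12*n^2 - 42*n - 36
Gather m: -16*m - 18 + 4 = -16*m - 14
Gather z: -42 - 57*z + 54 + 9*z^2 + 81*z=9*z^2 + 24*z + 12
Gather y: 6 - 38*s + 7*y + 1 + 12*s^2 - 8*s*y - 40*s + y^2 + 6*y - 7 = 12*s^2 - 78*s + y^2 + y*(13 - 8*s)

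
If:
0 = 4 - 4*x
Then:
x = 1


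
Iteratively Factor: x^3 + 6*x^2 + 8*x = (x + 4)*(x^2 + 2*x) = (x + 2)*(x + 4)*(x)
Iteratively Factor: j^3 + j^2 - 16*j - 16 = (j + 1)*(j^2 - 16) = (j + 1)*(j + 4)*(j - 4)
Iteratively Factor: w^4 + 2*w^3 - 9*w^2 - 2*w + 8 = (w - 2)*(w^3 + 4*w^2 - w - 4) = (w - 2)*(w - 1)*(w^2 + 5*w + 4) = (w - 2)*(w - 1)*(w + 4)*(w + 1)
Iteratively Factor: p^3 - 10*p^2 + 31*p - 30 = (p - 2)*(p^2 - 8*p + 15) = (p - 3)*(p - 2)*(p - 5)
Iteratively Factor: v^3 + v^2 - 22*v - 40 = (v + 4)*(v^2 - 3*v - 10) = (v - 5)*(v + 4)*(v + 2)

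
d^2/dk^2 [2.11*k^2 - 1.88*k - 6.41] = 4.22000000000000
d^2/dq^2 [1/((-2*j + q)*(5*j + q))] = 2*(-(2*j - q)^2 + (2*j - q)*(5*j + q) - (5*j + q)^2)/((2*j - q)^3*(5*j + q)^3)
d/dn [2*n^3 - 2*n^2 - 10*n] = 6*n^2 - 4*n - 10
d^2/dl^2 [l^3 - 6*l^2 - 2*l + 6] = 6*l - 12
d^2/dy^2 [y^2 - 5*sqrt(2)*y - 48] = 2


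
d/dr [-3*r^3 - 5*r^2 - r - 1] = -9*r^2 - 10*r - 1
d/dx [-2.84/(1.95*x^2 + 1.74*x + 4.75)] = (11.076*x + 4.9416)/(1.95*x^2 + 1.74*x + 4.75)^2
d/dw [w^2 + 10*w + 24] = 2*w + 10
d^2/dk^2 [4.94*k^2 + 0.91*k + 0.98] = 9.88000000000000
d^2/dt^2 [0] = 0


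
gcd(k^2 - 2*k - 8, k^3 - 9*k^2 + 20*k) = k - 4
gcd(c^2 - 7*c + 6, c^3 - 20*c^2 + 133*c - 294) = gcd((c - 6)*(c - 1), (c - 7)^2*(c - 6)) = c - 6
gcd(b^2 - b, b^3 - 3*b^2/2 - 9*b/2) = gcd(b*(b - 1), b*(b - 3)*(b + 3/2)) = b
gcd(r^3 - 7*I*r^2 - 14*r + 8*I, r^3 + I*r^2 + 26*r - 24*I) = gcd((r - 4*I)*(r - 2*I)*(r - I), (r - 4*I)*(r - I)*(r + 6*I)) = r^2 - 5*I*r - 4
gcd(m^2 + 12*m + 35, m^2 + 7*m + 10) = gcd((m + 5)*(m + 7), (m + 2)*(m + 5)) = m + 5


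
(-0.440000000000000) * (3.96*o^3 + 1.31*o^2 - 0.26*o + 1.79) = -1.7424*o^3 - 0.5764*o^2 + 0.1144*o - 0.7876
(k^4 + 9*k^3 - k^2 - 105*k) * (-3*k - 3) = -3*k^5 - 30*k^4 - 24*k^3 + 318*k^2 + 315*k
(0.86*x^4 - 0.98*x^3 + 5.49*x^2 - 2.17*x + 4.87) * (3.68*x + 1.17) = 3.1648*x^5 - 2.6002*x^4 + 19.0566*x^3 - 1.5623*x^2 + 15.3827*x + 5.6979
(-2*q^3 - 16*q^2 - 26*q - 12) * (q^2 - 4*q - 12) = -2*q^5 - 8*q^4 + 62*q^3 + 284*q^2 + 360*q + 144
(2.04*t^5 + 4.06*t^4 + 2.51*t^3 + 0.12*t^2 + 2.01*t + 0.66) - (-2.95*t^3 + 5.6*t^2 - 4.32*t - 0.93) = 2.04*t^5 + 4.06*t^4 + 5.46*t^3 - 5.48*t^2 + 6.33*t + 1.59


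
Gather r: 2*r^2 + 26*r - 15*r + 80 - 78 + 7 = 2*r^2 + 11*r + 9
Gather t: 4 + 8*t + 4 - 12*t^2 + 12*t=-12*t^2 + 20*t + 8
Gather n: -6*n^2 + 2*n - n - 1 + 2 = -6*n^2 + n + 1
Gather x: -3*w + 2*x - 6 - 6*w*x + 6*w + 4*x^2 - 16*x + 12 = 3*w + 4*x^2 + x*(-6*w - 14) + 6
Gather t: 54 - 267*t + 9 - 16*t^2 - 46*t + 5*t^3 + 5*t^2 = 5*t^3 - 11*t^2 - 313*t + 63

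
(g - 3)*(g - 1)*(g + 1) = g^3 - 3*g^2 - g + 3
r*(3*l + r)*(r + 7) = 3*l*r^2 + 21*l*r + r^3 + 7*r^2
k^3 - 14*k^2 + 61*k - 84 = (k - 7)*(k - 4)*(k - 3)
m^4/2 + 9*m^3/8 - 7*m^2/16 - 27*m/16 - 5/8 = (m/2 + 1)*(m - 5/4)*(m + 1/2)*(m + 1)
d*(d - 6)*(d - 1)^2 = d^4 - 8*d^3 + 13*d^2 - 6*d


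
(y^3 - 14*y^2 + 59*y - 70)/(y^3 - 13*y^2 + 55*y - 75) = (y^2 - 9*y + 14)/(y^2 - 8*y + 15)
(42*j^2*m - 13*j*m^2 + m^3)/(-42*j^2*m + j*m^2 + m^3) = (-7*j + m)/(7*j + m)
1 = 1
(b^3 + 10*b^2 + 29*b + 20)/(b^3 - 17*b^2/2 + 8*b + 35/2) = 2*(b^2 + 9*b + 20)/(2*b^2 - 19*b + 35)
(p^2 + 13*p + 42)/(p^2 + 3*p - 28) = (p + 6)/(p - 4)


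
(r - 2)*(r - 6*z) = r^2 - 6*r*z - 2*r + 12*z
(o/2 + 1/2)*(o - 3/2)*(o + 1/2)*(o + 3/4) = o^4/2 + 3*o^3/8 - 7*o^2/8 - 33*o/32 - 9/32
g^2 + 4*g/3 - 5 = (g - 5/3)*(g + 3)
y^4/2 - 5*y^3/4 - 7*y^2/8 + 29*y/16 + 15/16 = (y/2 + 1/2)*(y - 5/2)*(y - 3/2)*(y + 1/2)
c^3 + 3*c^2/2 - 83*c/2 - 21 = (c - 6)*(c + 1/2)*(c + 7)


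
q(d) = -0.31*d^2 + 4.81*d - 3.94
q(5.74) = 13.46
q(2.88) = 7.34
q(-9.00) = -72.34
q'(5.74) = 1.25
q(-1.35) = -11.00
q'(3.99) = 2.34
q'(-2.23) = 6.19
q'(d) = 4.81 - 0.62*d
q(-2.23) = -16.21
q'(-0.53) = 5.14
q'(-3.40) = 6.92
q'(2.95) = 2.98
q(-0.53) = -6.58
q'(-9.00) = 10.39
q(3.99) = 10.32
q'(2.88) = 3.02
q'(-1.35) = 5.65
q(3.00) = 7.70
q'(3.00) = 2.95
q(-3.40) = -23.88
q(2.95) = 7.55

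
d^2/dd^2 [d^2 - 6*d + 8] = 2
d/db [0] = 0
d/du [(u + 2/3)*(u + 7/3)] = 2*u + 3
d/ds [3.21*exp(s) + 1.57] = 3.21*exp(s)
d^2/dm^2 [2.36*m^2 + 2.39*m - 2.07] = 4.72000000000000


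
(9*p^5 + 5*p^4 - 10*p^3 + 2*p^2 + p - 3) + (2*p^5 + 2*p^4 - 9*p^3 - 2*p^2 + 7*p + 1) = 11*p^5 + 7*p^4 - 19*p^3 + 8*p - 2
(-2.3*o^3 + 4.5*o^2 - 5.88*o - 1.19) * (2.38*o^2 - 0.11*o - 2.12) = -5.474*o^5 + 10.963*o^4 - 9.6134*o^3 - 11.7254*o^2 + 12.5965*o + 2.5228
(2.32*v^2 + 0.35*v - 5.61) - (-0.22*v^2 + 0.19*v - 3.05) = 2.54*v^2 + 0.16*v - 2.56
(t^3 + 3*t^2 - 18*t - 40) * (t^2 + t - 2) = t^5 + 4*t^4 - 17*t^3 - 64*t^2 - 4*t + 80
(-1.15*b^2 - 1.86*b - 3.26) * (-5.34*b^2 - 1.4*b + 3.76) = 6.141*b^4 + 11.5424*b^3 + 15.6884*b^2 - 2.4296*b - 12.2576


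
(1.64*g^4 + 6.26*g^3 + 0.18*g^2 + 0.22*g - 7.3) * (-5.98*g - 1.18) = -9.8072*g^5 - 39.37*g^4 - 8.4632*g^3 - 1.528*g^2 + 43.3944*g + 8.614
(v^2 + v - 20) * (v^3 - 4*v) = v^5 + v^4 - 24*v^3 - 4*v^2 + 80*v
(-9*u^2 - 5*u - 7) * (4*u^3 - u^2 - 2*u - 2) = -36*u^5 - 11*u^4 - 5*u^3 + 35*u^2 + 24*u + 14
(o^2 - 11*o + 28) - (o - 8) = o^2 - 12*o + 36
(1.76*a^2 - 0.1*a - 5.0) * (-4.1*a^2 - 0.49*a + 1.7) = -7.216*a^4 - 0.4524*a^3 + 23.541*a^2 + 2.28*a - 8.5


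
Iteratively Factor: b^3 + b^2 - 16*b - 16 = (b + 4)*(b^2 - 3*b - 4) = (b - 4)*(b + 4)*(b + 1)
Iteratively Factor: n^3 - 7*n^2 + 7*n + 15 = (n + 1)*(n^2 - 8*n + 15) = (n - 3)*(n + 1)*(n - 5)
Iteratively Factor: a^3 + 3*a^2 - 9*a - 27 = (a + 3)*(a^2 - 9) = (a + 3)^2*(a - 3)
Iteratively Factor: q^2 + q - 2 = (q - 1)*(q + 2)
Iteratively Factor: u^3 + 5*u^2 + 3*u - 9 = (u + 3)*(u^2 + 2*u - 3) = (u - 1)*(u + 3)*(u + 3)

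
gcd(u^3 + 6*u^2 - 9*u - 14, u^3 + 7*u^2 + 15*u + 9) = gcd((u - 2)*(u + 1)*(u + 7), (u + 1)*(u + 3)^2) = u + 1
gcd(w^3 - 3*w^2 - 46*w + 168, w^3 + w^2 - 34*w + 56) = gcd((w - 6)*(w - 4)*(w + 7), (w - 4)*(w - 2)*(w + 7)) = w^2 + 3*w - 28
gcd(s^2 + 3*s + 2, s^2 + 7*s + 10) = s + 2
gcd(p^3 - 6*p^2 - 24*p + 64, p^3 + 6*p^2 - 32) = p^2 + 2*p - 8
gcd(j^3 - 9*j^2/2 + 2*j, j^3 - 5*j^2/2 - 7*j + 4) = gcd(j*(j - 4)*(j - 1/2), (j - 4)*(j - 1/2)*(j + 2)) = j^2 - 9*j/2 + 2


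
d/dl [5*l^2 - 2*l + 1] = 10*l - 2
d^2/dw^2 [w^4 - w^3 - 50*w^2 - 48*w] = 12*w^2 - 6*w - 100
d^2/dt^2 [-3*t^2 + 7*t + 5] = -6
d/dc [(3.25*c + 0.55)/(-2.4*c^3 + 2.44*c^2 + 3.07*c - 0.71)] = (15.6*c^3 - 3.97*c^2 - 2.684*c - 3.996)/(5.76*c^6 - 11.712*c^5 - 8.7824*c^4 + 18.3896*c^3 + 5.9601*c^2 - 4.3594*c + 0.5041)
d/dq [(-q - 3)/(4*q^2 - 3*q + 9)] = (-4*q^2 + 3*q + (q + 3)*(8*q - 3) - 9)/(4*q^2 - 3*q + 9)^2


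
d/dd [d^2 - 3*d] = 2*d - 3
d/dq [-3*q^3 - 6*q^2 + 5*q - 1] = -9*q^2 - 12*q + 5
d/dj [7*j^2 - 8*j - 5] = 14*j - 8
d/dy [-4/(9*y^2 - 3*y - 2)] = 12*(6*y - 1)/(-9*y^2 + 3*y + 2)^2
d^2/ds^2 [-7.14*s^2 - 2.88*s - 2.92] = -14.2800000000000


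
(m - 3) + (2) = m - 1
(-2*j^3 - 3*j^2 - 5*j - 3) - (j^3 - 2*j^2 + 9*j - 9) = -3*j^3 - j^2 - 14*j + 6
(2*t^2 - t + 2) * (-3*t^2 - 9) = -6*t^4 + 3*t^3 - 24*t^2 + 9*t - 18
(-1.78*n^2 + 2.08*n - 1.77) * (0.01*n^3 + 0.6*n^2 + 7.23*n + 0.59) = -0.0178*n^5 - 1.0472*n^4 - 11.6391*n^3 + 12.9262*n^2 - 11.5699*n - 1.0443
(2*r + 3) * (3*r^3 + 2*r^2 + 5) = 6*r^4 + 13*r^3 + 6*r^2 + 10*r + 15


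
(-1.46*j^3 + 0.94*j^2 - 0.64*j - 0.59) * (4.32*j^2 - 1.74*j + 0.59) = -6.3072*j^5 + 6.6012*j^4 - 5.2618*j^3 - 0.8806*j^2 + 0.649*j - 0.3481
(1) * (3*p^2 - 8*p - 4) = 3*p^2 - 8*p - 4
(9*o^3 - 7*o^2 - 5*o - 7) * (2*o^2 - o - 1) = 18*o^5 - 23*o^4 - 12*o^3 - 2*o^2 + 12*o + 7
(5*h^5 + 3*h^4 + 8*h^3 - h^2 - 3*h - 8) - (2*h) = 5*h^5 + 3*h^4 + 8*h^3 - h^2 - 5*h - 8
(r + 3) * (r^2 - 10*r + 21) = r^3 - 7*r^2 - 9*r + 63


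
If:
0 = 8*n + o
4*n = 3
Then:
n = 3/4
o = -6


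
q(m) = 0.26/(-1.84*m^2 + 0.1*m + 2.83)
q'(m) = 0.26*(3.68*m - 0.1)/(-1.84*m^2 + 0.1*m + 2.83)^2 = (0.9568*m - 0.026)/(-1.84*m^2 + 0.1*m + 2.83)^2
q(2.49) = -0.03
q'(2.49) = 0.03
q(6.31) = -0.00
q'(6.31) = 0.00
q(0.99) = 0.23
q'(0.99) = 0.73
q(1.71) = -0.11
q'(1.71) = 0.28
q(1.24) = 2.08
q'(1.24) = 74.49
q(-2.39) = -0.03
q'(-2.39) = -0.04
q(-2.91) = -0.02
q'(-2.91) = -0.02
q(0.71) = 0.13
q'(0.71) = 0.17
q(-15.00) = -0.00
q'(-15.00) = -0.00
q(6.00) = -0.00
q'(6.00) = 0.00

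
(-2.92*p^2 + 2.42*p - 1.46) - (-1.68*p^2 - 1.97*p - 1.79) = -1.24*p^2 + 4.39*p + 0.33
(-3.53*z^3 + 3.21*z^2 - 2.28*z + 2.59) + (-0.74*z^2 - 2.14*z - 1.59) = -3.53*z^3 + 2.47*z^2 - 4.42*z + 1.0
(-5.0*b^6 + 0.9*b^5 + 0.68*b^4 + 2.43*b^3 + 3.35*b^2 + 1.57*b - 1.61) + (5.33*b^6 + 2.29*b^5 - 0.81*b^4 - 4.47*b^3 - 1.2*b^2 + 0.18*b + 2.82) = 0.33*b^6 + 3.19*b^5 - 0.13*b^4 - 2.04*b^3 + 2.15*b^2 + 1.75*b + 1.21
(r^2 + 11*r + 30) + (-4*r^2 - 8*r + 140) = -3*r^2 + 3*r + 170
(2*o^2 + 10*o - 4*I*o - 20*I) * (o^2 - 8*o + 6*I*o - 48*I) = 2*o^4 - 6*o^3 + 8*I*o^3 - 56*o^2 - 24*I*o^2 - 72*o - 320*I*o - 960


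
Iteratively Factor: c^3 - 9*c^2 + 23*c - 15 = (c - 1)*(c^2 - 8*c + 15) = (c - 5)*(c - 1)*(c - 3)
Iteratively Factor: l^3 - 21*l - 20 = (l - 5)*(l^2 + 5*l + 4) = (l - 5)*(l + 4)*(l + 1)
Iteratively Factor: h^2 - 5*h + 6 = (h - 2)*(h - 3)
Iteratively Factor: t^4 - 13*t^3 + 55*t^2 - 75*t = (t)*(t^3 - 13*t^2 + 55*t - 75) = t*(t - 5)*(t^2 - 8*t + 15) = t*(t - 5)*(t - 3)*(t - 5)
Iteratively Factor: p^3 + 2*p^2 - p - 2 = (p + 1)*(p^2 + p - 2) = (p - 1)*(p + 1)*(p + 2)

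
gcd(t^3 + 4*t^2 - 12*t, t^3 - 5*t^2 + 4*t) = t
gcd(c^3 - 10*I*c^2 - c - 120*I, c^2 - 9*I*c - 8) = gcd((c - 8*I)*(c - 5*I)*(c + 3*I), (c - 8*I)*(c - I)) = c - 8*I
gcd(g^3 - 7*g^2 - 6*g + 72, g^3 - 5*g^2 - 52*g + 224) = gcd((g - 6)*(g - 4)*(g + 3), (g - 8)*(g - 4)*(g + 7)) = g - 4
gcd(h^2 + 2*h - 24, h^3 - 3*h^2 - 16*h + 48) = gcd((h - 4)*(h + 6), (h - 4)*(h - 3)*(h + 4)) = h - 4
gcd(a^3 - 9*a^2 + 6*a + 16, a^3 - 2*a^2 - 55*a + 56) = a - 8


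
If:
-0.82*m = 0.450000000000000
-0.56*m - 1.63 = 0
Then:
No Solution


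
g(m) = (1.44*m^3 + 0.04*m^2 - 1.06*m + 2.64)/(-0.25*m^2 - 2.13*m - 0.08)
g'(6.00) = -3.77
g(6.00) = -14.12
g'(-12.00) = 27.33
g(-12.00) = 234.52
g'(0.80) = 0.80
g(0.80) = -1.31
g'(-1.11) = 2.88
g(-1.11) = 0.96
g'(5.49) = -3.62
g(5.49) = -12.24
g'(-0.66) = 4.21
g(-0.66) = 2.42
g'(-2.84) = 7.26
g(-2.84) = -6.83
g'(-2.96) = 7.81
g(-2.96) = -7.74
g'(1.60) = -1.26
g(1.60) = -1.68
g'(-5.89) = 55.20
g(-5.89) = -74.87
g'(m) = (0.5*m + 2.13)*(1.44*m^3 + 0.04*m^2 - 1.06*m + 2.64)/(-0.25*m^2 - 2.13*m - 0.08)^2 + (4.32*m^2 + 0.08*m - 1.06)/(-0.25*m^2 - 2.13*m - 0.08) = (-0.36*m^4 - 6.1344*m^3 - 0.6958*m^2 + 1.3136*m + 5.708)/(0.0625*m^4 + 1.065*m^3 + 4.5769*m^2 + 0.3408*m + 0.0064)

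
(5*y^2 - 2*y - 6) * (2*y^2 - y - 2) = 10*y^4 - 9*y^3 - 20*y^2 + 10*y + 12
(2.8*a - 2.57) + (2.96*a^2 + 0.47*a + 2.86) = 2.96*a^2 + 3.27*a + 0.29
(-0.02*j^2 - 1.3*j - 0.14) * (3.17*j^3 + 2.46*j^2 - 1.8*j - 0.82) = -0.0634*j^5 - 4.1702*j^4 - 3.6058*j^3 + 2.012*j^2 + 1.318*j + 0.1148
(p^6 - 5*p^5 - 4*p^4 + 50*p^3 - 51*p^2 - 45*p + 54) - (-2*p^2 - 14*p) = p^6 - 5*p^5 - 4*p^4 + 50*p^3 - 49*p^2 - 31*p + 54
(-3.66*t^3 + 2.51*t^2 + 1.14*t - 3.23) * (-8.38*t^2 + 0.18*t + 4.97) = 30.6708*t^5 - 21.6926*t^4 - 27.2916*t^3 + 39.7473*t^2 + 5.0844*t - 16.0531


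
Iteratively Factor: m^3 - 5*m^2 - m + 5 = (m - 5)*(m^2 - 1) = (m - 5)*(m + 1)*(m - 1)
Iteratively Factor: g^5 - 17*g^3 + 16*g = (g - 4)*(g^4 + 4*g^3 - g^2 - 4*g) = (g - 4)*(g + 4)*(g^3 - g) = (g - 4)*(g + 1)*(g + 4)*(g^2 - g) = (g - 4)*(g - 1)*(g + 1)*(g + 4)*(g)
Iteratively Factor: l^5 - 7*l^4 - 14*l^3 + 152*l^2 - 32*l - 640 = (l - 4)*(l^4 - 3*l^3 - 26*l^2 + 48*l + 160) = (l - 4)^2*(l^3 + l^2 - 22*l - 40) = (l - 5)*(l - 4)^2*(l^2 + 6*l + 8) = (l - 5)*(l - 4)^2*(l + 4)*(l + 2)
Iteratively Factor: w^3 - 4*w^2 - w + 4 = (w - 1)*(w^2 - 3*w - 4) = (w - 1)*(w + 1)*(w - 4)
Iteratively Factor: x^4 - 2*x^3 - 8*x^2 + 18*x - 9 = (x - 3)*(x^3 + x^2 - 5*x + 3) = (x - 3)*(x - 1)*(x^2 + 2*x - 3) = (x - 3)*(x - 1)^2*(x + 3)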